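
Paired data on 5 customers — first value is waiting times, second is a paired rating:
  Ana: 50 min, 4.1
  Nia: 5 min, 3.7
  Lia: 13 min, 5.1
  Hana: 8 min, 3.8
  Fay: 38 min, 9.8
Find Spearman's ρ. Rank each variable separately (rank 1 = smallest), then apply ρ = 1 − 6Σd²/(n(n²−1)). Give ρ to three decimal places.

Ranks of variable 1: 5, 1, 3, 2, 4
Ranks of variable 2: 3, 1, 4, 2, 5
d = r₁ − r₂: 2, 0, -1, 0, -1
d²: 4, 0, 1, 0, 1; Σd² = 6
ρ = 1 − 6·6/(5·24) = 1 − 36/120 = 0.700

0.700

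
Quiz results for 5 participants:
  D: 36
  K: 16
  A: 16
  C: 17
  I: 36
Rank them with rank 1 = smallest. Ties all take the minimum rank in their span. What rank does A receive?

Sorted (ascending): 16, 16, 17, 36, 36
The 2 values of 16 occupy positions 1–2 → each gets rank 1.
The 2 values of 36 occupy positions 4–5 → each gets rank 4.
A has value 16 → rank 1.

1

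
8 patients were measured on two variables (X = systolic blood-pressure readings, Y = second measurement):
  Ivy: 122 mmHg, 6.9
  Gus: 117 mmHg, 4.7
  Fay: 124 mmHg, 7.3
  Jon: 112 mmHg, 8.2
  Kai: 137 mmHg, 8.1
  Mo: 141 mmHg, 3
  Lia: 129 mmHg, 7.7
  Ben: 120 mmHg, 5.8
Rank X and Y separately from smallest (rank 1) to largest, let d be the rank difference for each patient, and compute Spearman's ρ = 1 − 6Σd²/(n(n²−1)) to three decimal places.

-0.167

Ranks of variable 1: 4, 2, 5, 1, 7, 8, 6, 3
Ranks of variable 2: 4, 2, 5, 8, 7, 1, 6, 3
d = r₁ − r₂: 0, 0, 0, -7, 0, 7, 0, 0
d²: 0, 0, 0, 49, 0, 49, 0, 0; Σd² = 98
ρ = 1 − 6·98/(8·63) = 1 − 588/504 = -0.167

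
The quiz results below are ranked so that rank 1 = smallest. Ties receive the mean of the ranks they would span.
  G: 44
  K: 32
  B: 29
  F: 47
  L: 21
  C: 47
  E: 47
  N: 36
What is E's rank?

Sorted (ascending): 21, 29, 32, 36, 44, 47, 47, 47
The 3 values of 47 occupy positions 6–8 → average rank 7.
E has value 47 → rank 7.

7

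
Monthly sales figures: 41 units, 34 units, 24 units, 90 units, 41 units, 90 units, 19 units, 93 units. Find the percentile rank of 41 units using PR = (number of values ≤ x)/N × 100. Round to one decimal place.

62.5

N = 8.
Strictly below 41: 3. Equal to 41: 2.
PR = 5/8 × 100 = 62.5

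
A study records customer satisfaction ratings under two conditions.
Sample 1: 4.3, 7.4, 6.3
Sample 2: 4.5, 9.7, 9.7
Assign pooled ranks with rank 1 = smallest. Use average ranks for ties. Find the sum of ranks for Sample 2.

Sorted (ascending): 4.3, 4.5, 6.3, 7.4, 9.7, 9.7
The 2 values of 9.7 occupy positions 5–6 → average rank (5+6)/2 = 5.5.
Sample 2 values → pooled ranks: 4.5→2, 9.7→5.5, 9.7→5.5
Rank sum = 2 + 5.5 + 5.5 = 13

13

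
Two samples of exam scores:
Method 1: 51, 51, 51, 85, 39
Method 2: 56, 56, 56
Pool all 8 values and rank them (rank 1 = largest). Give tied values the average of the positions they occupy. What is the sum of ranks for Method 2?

Sorted (descending): 85, 56, 56, 56, 51, 51, 51, 39
The 3 values of 56 occupy positions 2–4 → average rank 3.
The 3 values of 51 occupy positions 5–7 → average rank 6.
Method 2 values → pooled ranks: 56→3, 56→3, 56→3
Rank sum = 3 + 3 + 3 = 9

9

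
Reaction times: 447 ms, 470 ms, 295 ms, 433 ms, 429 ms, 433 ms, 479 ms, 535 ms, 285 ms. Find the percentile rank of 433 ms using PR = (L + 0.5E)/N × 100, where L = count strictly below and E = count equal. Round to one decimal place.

44.4

N = 9.
Strictly below 433: 3. Equal to 433: 2.
PR = (3 + 0.5·2)/9 × 100 = 44.4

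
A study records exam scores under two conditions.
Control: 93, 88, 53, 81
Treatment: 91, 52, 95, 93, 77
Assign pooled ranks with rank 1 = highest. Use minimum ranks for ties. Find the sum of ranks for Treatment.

23

Sorted (descending): 95, 93, 93, 91, 88, 81, 77, 53, 52
The 2 values of 93 occupy positions 2–3 → each gets rank 2.
Treatment values → pooled ranks: 91→4, 52→9, 95→1, 93→2, 77→7
Rank sum = 4 + 9 + 1 + 2 + 7 = 23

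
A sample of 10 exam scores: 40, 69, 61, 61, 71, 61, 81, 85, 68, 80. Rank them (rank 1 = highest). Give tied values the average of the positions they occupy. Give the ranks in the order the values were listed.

Sorted (descending): 85, 81, 80, 71, 69, 68, 61, 61, 61, 40
The 3 values of 61 occupy positions 7–9 → average rank 8.

10, 5, 8, 8, 4, 8, 2, 1, 6, 3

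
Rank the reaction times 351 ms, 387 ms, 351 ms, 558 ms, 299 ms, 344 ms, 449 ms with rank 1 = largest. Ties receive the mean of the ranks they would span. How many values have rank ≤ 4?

3

Sorted (descending): 558, 449, 387, 351, 351, 344, 299
The 2 values of 351 occupy positions 4–5 → average rank (4+5)/2 = 4.5.
Ranks ≤ 4: {1, 2, 3} → 3 values.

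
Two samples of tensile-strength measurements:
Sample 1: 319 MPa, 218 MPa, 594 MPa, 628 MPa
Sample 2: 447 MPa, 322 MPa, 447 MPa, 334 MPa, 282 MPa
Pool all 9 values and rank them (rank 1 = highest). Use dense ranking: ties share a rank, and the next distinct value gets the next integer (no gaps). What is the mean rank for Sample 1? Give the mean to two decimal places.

Sorted (descending): 628, 594, 447, 447, 334, 322, 319, 282, 218
The 2 values of 447 share dense rank 3.
Remaining distinct values take the next consecutive integers.
Sample 1 values → pooled ranks: 319→6, 218→8, 594→2, 628→1
Mean rank = (6 + 8 + 2 + 1) / 4 = 4.25

4.25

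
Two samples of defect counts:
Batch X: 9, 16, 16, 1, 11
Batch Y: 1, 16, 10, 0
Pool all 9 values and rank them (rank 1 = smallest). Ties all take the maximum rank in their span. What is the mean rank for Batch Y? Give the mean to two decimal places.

4.50

Sorted (ascending): 0, 1, 1, 9, 10, 11, 16, 16, 16
The 2 values of 1 occupy positions 2–3 → each gets rank 3.
The 3 values of 16 occupy positions 7–9 → each gets rank 9.
Batch Y values → pooled ranks: 1→3, 16→9, 10→5, 0→1
Mean rank = (3 + 9 + 5 + 1) / 4 = 4.50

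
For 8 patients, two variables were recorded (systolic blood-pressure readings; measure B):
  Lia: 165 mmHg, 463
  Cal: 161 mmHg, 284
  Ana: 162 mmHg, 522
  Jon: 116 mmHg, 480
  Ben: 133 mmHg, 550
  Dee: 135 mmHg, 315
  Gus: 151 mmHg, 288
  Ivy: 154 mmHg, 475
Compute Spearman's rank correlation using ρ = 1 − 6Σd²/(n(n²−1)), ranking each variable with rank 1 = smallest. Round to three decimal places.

Ranks of variable 1: 8, 6, 7, 1, 2, 3, 4, 5
Ranks of variable 2: 4, 1, 7, 6, 8, 3, 2, 5
d = r₁ − r₂: 4, 5, 0, -5, -6, 0, 2, 0
d²: 16, 25, 0, 25, 36, 0, 4, 0; Σd² = 106
ρ = 1 − 6·106/(8·63) = 1 − 636/504 = -0.262

-0.262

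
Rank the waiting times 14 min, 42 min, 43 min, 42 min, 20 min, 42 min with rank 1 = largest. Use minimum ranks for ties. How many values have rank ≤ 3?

4

Sorted (descending): 43, 42, 42, 42, 20, 14
The 3 values of 42 occupy positions 2–4 → each gets rank 2.
Ranks ≤ 3: {1, 2, 2, 2} → 4 values.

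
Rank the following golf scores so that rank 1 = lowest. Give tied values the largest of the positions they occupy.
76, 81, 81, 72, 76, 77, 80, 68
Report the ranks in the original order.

Sorted (ascending): 68, 72, 76, 76, 77, 80, 81, 81
The 2 values of 76 occupy positions 3–4 → each gets rank 4.
The 2 values of 81 occupy positions 7–8 → each gets rank 8.

4, 8, 8, 2, 4, 5, 6, 1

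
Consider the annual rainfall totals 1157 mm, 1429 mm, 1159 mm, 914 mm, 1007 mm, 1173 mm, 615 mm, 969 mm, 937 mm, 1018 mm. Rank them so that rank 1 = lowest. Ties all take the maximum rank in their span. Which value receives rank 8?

Sorted (ascending): 615, 914, 937, 969, 1007, 1018, 1157, 1159, 1173, 1429
No ties — each value takes its position as its rank.
Rank 8 → value 1159.

1159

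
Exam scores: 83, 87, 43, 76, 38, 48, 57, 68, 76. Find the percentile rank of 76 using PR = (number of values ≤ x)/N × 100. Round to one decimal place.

77.8

N = 9.
Strictly below 76: 5. Equal to 76: 2.
PR = 7/9 × 100 = 77.8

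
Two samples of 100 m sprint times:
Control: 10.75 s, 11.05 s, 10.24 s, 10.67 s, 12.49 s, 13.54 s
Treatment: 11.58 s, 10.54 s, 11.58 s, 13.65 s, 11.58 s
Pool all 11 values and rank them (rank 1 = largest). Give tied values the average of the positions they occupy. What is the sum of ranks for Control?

Sorted (descending): 13.65, 13.54, 12.49, 11.58, 11.58, 11.58, 11.05, 10.75, 10.67, 10.54, 10.24
The 3 values of 11.58 occupy positions 4–6 → average rank 5.
Control values → pooled ranks: 10.75→8, 11.05→7, 10.24→11, 10.67→9, 12.49→3, 13.54→2
Rank sum = 8 + 7 + 11 + 9 + 3 + 2 = 40

40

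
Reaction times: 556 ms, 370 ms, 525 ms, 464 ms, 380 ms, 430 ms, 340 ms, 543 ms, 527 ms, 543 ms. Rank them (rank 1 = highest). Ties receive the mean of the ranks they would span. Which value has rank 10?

Sorted (descending): 556, 543, 543, 527, 525, 464, 430, 380, 370, 340
The 2 values of 543 occupy positions 2–3 → average rank (2+3)/2 = 2.5.
Rank 10 → value 340.

340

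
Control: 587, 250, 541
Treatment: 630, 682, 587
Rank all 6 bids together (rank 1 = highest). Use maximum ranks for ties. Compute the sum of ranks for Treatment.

Sorted (descending): 682, 630, 587, 587, 541, 250
The 2 values of 587 occupy positions 3–4 → each gets rank 4.
Treatment values → pooled ranks: 630→2, 682→1, 587→4
Rank sum = 2 + 1 + 4 = 7

7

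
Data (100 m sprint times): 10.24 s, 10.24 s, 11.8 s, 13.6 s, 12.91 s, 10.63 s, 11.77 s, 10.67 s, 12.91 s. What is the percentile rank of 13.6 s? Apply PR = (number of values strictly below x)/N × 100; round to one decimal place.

88.9

N = 9.
Strictly below 13.6: 8. Equal to 13.6: 1.
PR = 8/9 × 100 = 88.9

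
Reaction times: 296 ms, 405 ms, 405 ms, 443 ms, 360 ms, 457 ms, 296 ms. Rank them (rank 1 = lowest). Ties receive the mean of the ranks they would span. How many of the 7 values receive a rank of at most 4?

Sorted (ascending): 296, 296, 360, 405, 405, 443, 457
The 2 values of 296 occupy positions 1–2 → average rank (1+2)/2 = 1.5.
The 2 values of 405 occupy positions 4–5 → average rank (4+5)/2 = 4.5.
Ranks ≤ 4: {1.5, 1.5, 3} → 3 values.

3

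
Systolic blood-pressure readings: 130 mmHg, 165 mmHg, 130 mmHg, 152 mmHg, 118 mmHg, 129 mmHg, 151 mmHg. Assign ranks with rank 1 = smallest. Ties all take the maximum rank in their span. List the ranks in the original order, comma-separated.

4, 7, 4, 6, 1, 2, 5

Sorted (ascending): 118, 129, 130, 130, 151, 152, 165
The 2 values of 130 occupy positions 3–4 → each gets rank 4.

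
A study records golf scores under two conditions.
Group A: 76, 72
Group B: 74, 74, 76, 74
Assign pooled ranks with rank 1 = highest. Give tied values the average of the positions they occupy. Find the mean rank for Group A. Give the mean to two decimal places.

3.75

Sorted (descending): 76, 76, 74, 74, 74, 72
The 2 values of 76 occupy positions 1–2 → average rank (1+2)/2 = 1.5.
The 3 values of 74 occupy positions 3–5 → average rank 4.
Group A values → pooled ranks: 76→1.5, 72→6
Mean rank = (1.5 + 6) / 2 = 3.75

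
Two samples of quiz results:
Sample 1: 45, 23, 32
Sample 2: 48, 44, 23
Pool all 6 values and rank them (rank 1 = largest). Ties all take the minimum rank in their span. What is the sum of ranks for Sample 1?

11

Sorted (descending): 48, 45, 44, 32, 23, 23
The 2 values of 23 occupy positions 5–6 → each gets rank 5.
Sample 1 values → pooled ranks: 45→2, 23→5, 32→4
Rank sum = 2 + 5 + 4 = 11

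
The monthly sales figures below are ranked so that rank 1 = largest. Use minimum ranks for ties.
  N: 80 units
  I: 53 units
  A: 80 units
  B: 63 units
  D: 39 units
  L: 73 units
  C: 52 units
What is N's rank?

Sorted (descending): 80, 80, 73, 63, 53, 52, 39
The 2 values of 80 occupy positions 1–2 → each gets rank 1.
N has value 80 units → rank 1.

1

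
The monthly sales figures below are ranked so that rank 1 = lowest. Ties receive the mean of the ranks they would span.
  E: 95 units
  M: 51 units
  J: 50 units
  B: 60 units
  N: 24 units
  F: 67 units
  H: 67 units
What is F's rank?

5.5

Sorted (ascending): 24, 50, 51, 60, 67, 67, 95
The 2 values of 67 occupy positions 5–6 → average rank (5+6)/2 = 5.5.
F has value 67 units → rank 5.5.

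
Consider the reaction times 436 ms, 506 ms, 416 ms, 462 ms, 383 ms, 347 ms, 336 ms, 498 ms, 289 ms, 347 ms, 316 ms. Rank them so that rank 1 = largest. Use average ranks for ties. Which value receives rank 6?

Sorted (descending): 506, 498, 462, 436, 416, 383, 347, 347, 336, 316, 289
The 2 values of 347 occupy positions 7–8 → average rank (7+8)/2 = 7.5.
Rank 6 → value 383.

383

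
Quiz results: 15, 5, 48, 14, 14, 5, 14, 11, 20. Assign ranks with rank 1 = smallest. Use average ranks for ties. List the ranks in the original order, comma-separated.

7, 1.5, 9, 5, 5, 1.5, 5, 3, 8

Sorted (ascending): 5, 5, 11, 14, 14, 14, 15, 20, 48
The 2 values of 5 occupy positions 1–2 → average rank (1+2)/2 = 1.5.
The 3 values of 14 occupy positions 4–6 → average rank 5.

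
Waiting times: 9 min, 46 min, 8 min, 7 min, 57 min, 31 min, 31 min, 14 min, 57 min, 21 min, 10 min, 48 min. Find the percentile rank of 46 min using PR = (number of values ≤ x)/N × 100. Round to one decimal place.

75.0

N = 12.
Strictly below 46: 8. Equal to 46: 1.
PR = 9/12 × 100 = 75.0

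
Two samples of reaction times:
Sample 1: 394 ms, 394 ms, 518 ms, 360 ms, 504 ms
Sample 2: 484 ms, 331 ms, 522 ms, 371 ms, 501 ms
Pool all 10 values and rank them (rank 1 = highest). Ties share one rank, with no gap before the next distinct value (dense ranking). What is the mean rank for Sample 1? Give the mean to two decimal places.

5.00

Sorted (descending): 522, 518, 504, 501, 484, 394, 394, 371, 360, 331
The 2 values of 394 share dense rank 6.
Remaining distinct values take the next consecutive integers.
Sample 1 values → pooled ranks: 394→6, 394→6, 518→2, 360→8, 504→3
Mean rank = (6 + 6 + 2 + 8 + 3) / 5 = 5.00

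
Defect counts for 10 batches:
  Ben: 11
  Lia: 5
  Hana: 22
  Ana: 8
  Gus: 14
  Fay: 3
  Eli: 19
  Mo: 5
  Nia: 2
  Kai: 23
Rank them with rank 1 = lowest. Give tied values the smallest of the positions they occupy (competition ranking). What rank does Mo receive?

3

Sorted (ascending): 2, 3, 5, 5, 8, 11, 14, 19, 22, 23
The 2 values of 5 occupy positions 3–4 → each gets rank 3.
Mo has value 5 → rank 3.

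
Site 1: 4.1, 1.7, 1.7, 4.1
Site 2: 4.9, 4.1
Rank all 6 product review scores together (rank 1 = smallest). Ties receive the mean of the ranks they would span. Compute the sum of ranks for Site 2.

Sorted (ascending): 1.7, 1.7, 4.1, 4.1, 4.1, 4.9
The 2 values of 1.7 occupy positions 1–2 → average rank (1+2)/2 = 1.5.
The 3 values of 4.1 occupy positions 3–5 → average rank 4.
Site 2 values → pooled ranks: 4.9→6, 4.1→4
Rank sum = 6 + 4 = 10

10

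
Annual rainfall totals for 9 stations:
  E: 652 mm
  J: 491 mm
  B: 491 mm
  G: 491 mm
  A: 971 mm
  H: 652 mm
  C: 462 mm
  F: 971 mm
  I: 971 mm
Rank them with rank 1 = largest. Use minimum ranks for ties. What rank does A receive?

Sorted (descending): 971, 971, 971, 652, 652, 491, 491, 491, 462
The 3 values of 971 occupy positions 1–3 → each gets rank 1.
The 2 values of 652 occupy positions 4–5 → each gets rank 4.
The 3 values of 491 occupy positions 6–8 → each gets rank 6.
A has value 971 mm → rank 1.

1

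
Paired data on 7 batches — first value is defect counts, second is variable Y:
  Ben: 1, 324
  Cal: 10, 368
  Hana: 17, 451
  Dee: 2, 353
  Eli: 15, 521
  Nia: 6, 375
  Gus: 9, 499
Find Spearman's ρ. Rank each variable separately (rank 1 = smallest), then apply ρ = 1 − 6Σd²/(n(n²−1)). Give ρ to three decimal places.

Ranks of variable 1: 1, 5, 7, 2, 6, 3, 4
Ranks of variable 2: 1, 3, 5, 2, 7, 4, 6
d = r₁ − r₂: 0, 2, 2, 0, -1, -1, -2
d²: 0, 4, 4, 0, 1, 1, 4; Σd² = 14
ρ = 1 − 6·14/(7·48) = 1 − 84/336 = 0.750

0.750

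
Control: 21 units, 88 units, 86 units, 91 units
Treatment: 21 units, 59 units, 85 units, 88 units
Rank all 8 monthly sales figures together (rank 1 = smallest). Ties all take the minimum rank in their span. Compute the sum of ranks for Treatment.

14

Sorted (ascending): 21, 21, 59, 85, 86, 88, 88, 91
The 2 values of 21 occupy positions 1–2 → each gets rank 1.
The 2 values of 88 occupy positions 6–7 → each gets rank 6.
Treatment values → pooled ranks: 21→1, 59→3, 85→4, 88→6
Rank sum = 1 + 3 + 4 + 6 = 14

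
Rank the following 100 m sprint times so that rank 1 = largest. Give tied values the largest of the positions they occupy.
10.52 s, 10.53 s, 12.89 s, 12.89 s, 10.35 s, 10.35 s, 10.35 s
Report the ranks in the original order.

4, 3, 2, 2, 7, 7, 7

Sorted (descending): 12.89, 12.89, 10.53, 10.52, 10.35, 10.35, 10.35
The 2 values of 12.89 occupy positions 1–2 → each gets rank 2.
The 3 values of 10.35 occupy positions 5–7 → each gets rank 7.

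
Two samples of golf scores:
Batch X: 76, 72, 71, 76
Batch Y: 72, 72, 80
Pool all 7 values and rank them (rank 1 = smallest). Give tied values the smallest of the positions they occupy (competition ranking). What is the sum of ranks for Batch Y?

Sorted (ascending): 71, 72, 72, 72, 76, 76, 80
The 3 values of 72 occupy positions 2–4 → each gets rank 2.
The 2 values of 76 occupy positions 5–6 → each gets rank 5.
Batch Y values → pooled ranks: 72→2, 72→2, 80→7
Rank sum = 2 + 2 + 7 = 11

11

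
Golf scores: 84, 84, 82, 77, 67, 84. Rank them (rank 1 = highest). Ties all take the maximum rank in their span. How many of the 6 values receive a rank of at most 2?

Sorted (descending): 84, 84, 84, 82, 77, 67
The 3 values of 84 occupy positions 1–3 → each gets rank 3.
Ranks ≤ 2: {} → 0 values.

0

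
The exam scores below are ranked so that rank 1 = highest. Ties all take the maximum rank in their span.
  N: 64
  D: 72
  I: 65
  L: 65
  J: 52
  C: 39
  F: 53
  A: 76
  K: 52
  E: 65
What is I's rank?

Sorted (descending): 76, 72, 65, 65, 65, 64, 53, 52, 52, 39
The 3 values of 65 occupy positions 3–5 → each gets rank 5.
The 2 values of 52 occupy positions 8–9 → each gets rank 9.
I has value 65 → rank 5.

5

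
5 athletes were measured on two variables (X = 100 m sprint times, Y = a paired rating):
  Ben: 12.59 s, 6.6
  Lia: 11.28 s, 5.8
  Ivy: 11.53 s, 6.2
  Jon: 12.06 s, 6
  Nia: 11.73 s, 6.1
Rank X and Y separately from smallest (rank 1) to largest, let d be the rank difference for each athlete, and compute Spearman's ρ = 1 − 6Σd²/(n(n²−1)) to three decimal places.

Ranks of variable 1: 5, 1, 2, 4, 3
Ranks of variable 2: 5, 1, 4, 2, 3
d = r₁ − r₂: 0, 0, -2, 2, 0
d²: 0, 0, 4, 4, 0; Σd² = 8
ρ = 1 − 6·8/(5·24) = 1 − 48/120 = 0.600

0.600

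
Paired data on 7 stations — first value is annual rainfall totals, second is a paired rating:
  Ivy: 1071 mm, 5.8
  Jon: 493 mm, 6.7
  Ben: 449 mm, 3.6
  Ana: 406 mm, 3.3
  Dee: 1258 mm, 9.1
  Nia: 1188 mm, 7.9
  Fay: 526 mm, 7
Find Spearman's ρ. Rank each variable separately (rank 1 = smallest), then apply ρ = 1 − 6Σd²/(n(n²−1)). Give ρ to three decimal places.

Ranks of variable 1: 5, 3, 2, 1, 7, 6, 4
Ranks of variable 2: 3, 4, 2, 1, 7, 6, 5
d = r₁ − r₂: 2, -1, 0, 0, 0, 0, -1
d²: 4, 1, 0, 0, 0, 0, 1; Σd² = 6
ρ = 1 − 6·6/(7·48) = 1 − 36/336 = 0.893

0.893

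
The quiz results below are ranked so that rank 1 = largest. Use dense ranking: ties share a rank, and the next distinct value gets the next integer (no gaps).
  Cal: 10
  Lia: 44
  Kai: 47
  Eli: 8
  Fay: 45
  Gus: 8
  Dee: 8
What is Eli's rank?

5

Sorted (descending): 47, 45, 44, 10, 8, 8, 8
The 3 values of 8 share dense rank 5.
Remaining distinct values take the next consecutive integers.
Eli has value 8 → rank 5.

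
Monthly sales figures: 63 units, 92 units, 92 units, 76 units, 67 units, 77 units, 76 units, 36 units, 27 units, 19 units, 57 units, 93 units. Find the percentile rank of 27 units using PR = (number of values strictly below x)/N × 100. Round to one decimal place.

N = 12.
Strictly below 27: 1. Equal to 27: 1.
PR = 1/12 × 100 = 8.3

8.3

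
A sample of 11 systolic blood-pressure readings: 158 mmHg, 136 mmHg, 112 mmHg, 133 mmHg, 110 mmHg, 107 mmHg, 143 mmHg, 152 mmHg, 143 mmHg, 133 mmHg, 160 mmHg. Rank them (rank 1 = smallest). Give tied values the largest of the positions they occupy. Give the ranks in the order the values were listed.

Sorted (ascending): 107, 110, 112, 133, 133, 136, 143, 143, 152, 158, 160
The 2 values of 133 occupy positions 4–5 → each gets rank 5.
The 2 values of 143 occupy positions 7–8 → each gets rank 8.

10, 6, 3, 5, 2, 1, 8, 9, 8, 5, 11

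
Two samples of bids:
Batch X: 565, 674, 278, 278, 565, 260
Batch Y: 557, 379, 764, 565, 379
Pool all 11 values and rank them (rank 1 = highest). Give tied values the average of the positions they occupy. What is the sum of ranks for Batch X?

40

Sorted (descending): 764, 674, 565, 565, 565, 557, 379, 379, 278, 278, 260
The 3 values of 565 occupy positions 3–5 → average rank 4.
The 2 values of 379 occupy positions 7–8 → average rank (7+8)/2 = 7.5.
The 2 values of 278 occupy positions 9–10 → average rank (9+10)/2 = 9.5.
Batch X values → pooled ranks: 565→4, 674→2, 278→9.5, 278→9.5, 565→4, 260→11
Rank sum = 4 + 2 + 9.5 + 9.5 + 4 + 11 = 40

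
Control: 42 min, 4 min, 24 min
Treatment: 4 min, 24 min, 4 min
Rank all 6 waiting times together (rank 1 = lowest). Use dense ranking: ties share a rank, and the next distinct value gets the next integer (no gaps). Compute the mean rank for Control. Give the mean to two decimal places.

2.00

Sorted (ascending): 4, 4, 4, 24, 24, 42
The 3 values of 4 share dense rank 1.
The 2 values of 24 share dense rank 2.
Remaining distinct values take the next consecutive integers.
Control values → pooled ranks: 42→3, 4→1, 24→2
Mean rank = (3 + 1 + 2) / 3 = 2.00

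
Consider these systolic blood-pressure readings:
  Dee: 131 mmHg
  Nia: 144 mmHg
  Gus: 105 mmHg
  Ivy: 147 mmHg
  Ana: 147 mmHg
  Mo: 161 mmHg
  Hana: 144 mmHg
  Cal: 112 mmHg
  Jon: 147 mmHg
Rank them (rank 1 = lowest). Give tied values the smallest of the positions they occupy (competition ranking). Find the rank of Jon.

6

Sorted (ascending): 105, 112, 131, 144, 144, 147, 147, 147, 161
The 2 values of 144 occupy positions 4–5 → each gets rank 4.
The 3 values of 147 occupy positions 6–8 → each gets rank 6.
Jon has value 147 mmHg → rank 6.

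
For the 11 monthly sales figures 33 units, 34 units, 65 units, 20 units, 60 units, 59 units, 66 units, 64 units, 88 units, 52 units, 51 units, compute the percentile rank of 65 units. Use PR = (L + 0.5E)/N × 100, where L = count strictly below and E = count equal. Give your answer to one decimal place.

77.3

N = 11.
Strictly below 65: 8. Equal to 65: 1.
PR = (8 + 0.5·1)/11 × 100 = 77.3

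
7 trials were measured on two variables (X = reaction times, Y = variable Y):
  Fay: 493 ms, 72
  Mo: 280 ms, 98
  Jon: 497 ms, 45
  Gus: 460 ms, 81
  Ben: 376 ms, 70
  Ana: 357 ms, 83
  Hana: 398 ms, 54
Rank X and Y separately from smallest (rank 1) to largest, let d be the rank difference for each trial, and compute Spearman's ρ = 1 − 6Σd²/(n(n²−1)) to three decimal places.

-0.714

Ranks of variable 1: 6, 1, 7, 5, 3, 2, 4
Ranks of variable 2: 4, 7, 1, 5, 3, 6, 2
d = r₁ − r₂: 2, -6, 6, 0, 0, -4, 2
d²: 4, 36, 36, 0, 0, 16, 4; Σd² = 96
ρ = 1 − 6·96/(7·48) = 1 − 576/336 = -0.714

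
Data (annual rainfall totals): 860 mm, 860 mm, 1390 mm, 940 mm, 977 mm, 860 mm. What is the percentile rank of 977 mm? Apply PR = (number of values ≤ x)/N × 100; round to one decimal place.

N = 6.
Strictly below 977: 4. Equal to 977: 1.
PR = 5/6 × 100 = 83.3

83.3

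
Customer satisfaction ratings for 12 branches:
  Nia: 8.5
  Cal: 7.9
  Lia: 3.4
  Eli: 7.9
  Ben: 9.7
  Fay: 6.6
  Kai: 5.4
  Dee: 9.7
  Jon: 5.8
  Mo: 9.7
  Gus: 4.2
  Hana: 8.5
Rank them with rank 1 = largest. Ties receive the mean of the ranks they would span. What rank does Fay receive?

Sorted (descending): 9.7, 9.7, 9.7, 8.5, 8.5, 7.9, 7.9, 6.6, 5.8, 5.4, 4.2, 3.4
The 3 values of 9.7 occupy positions 1–3 → average rank 2.
The 2 values of 8.5 occupy positions 4–5 → average rank (4+5)/2 = 4.5.
The 2 values of 7.9 occupy positions 6–7 → average rank (6+7)/2 = 6.5.
Fay has value 6.6 → rank 8.

8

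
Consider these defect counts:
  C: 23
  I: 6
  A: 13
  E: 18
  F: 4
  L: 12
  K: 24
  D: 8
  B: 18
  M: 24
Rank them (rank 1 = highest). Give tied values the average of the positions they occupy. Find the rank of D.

Sorted (descending): 24, 24, 23, 18, 18, 13, 12, 8, 6, 4
The 2 values of 24 occupy positions 1–2 → average rank (1+2)/2 = 1.5.
The 2 values of 18 occupy positions 4–5 → average rank (4+5)/2 = 4.5.
D has value 8 → rank 8.

8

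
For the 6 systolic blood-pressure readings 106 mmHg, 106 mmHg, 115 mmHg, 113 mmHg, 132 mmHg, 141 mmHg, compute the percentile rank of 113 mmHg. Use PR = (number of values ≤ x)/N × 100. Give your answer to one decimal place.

N = 6.
Strictly below 113: 2. Equal to 113: 1.
PR = 3/6 × 100 = 50.0

50.0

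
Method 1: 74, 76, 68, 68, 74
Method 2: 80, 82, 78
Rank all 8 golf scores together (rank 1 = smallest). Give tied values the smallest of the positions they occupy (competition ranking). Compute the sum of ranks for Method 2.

Sorted (ascending): 68, 68, 74, 74, 76, 78, 80, 82
The 2 values of 68 occupy positions 1–2 → each gets rank 1.
The 2 values of 74 occupy positions 3–4 → each gets rank 3.
Method 2 values → pooled ranks: 80→7, 82→8, 78→6
Rank sum = 7 + 8 + 6 = 21

21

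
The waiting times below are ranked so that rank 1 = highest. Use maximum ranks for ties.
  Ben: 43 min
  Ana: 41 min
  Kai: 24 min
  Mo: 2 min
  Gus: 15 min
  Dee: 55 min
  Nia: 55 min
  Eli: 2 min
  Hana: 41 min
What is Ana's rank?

5

Sorted (descending): 55, 55, 43, 41, 41, 24, 15, 2, 2
The 2 values of 55 occupy positions 1–2 → each gets rank 2.
The 2 values of 41 occupy positions 4–5 → each gets rank 5.
The 2 values of 2 occupy positions 8–9 → each gets rank 9.
Ana has value 41 min → rank 5.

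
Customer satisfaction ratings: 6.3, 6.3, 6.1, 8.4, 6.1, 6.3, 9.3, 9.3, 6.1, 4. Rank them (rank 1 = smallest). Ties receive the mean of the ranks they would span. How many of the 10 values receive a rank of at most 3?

4

Sorted (ascending): 4, 6.1, 6.1, 6.1, 6.3, 6.3, 6.3, 8.4, 9.3, 9.3
The 3 values of 6.1 occupy positions 2–4 → average rank 3.
The 3 values of 6.3 occupy positions 5–7 → average rank 6.
The 2 values of 9.3 occupy positions 9–10 → average rank (9+10)/2 = 9.5.
Ranks ≤ 3: {1, 3, 3, 3} → 4 values.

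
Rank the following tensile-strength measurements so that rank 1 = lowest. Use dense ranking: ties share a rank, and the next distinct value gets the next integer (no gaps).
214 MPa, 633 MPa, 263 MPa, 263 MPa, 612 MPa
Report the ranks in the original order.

Sorted (ascending): 214, 263, 263, 612, 633
The 2 values of 263 share dense rank 2.
Remaining distinct values take the next consecutive integers.

1, 4, 2, 2, 3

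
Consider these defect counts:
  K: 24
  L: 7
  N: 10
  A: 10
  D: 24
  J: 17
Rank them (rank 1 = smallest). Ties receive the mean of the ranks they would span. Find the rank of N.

2.5

Sorted (ascending): 7, 10, 10, 17, 24, 24
The 2 values of 10 occupy positions 2–3 → average rank (2+3)/2 = 2.5.
The 2 values of 24 occupy positions 5–6 → average rank (5+6)/2 = 5.5.
N has value 10 → rank 2.5.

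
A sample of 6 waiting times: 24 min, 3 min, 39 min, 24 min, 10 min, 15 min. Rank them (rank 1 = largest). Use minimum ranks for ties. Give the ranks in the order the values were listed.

2, 6, 1, 2, 5, 4

Sorted (descending): 39, 24, 24, 15, 10, 3
The 2 values of 24 occupy positions 2–3 → each gets rank 2.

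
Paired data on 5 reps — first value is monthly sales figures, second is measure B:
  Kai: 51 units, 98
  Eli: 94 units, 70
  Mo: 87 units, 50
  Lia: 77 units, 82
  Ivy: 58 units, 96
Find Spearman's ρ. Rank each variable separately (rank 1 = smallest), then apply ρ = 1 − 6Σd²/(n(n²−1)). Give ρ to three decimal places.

-0.900

Ranks of variable 1: 1, 5, 4, 3, 2
Ranks of variable 2: 5, 2, 1, 3, 4
d = r₁ − r₂: -4, 3, 3, 0, -2
d²: 16, 9, 9, 0, 4; Σd² = 38
ρ = 1 − 6·38/(5·24) = 1 − 228/120 = -0.900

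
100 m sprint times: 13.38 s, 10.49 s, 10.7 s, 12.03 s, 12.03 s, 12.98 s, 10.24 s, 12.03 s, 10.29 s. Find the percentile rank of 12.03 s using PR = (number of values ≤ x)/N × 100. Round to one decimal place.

N = 9.
Strictly below 12.03: 4. Equal to 12.03: 3.
PR = 7/9 × 100 = 77.8

77.8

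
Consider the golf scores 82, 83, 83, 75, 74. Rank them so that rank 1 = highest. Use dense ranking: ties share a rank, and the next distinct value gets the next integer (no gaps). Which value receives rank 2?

Sorted (descending): 83, 83, 82, 75, 74
The 2 values of 83 share dense rank 1.
Remaining distinct values take the next consecutive integers.
Rank 2 → value 82.

82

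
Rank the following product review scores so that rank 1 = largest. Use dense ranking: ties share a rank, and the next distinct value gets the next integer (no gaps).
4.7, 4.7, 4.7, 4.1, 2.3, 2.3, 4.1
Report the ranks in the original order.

1, 1, 1, 2, 3, 3, 2

Sorted (descending): 4.7, 4.7, 4.7, 4.1, 4.1, 2.3, 2.3
The 3 values of 4.7 share dense rank 1.
The 2 values of 4.1 share dense rank 2.
The 2 values of 2.3 share dense rank 3.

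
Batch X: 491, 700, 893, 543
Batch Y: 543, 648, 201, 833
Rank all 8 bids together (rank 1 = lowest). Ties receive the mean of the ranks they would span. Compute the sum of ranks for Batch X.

19.5

Sorted (ascending): 201, 491, 543, 543, 648, 700, 833, 893
The 2 values of 543 occupy positions 3–4 → average rank (3+4)/2 = 3.5.
Batch X values → pooled ranks: 491→2, 700→6, 893→8, 543→3.5
Rank sum = 2 + 6 + 8 + 3.5 = 19.5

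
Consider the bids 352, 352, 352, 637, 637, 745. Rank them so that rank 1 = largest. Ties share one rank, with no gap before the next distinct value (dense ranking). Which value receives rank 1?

745

Sorted (descending): 745, 637, 637, 352, 352, 352
The 2 values of 637 share dense rank 2.
The 3 values of 352 share dense rank 3.
Remaining distinct values take the next consecutive integers.
Rank 1 → value 745.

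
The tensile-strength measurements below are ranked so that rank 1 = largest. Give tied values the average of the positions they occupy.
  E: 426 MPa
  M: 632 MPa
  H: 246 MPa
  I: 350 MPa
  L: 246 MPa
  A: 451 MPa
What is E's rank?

Sorted (descending): 632, 451, 426, 350, 246, 246
The 2 values of 246 occupy positions 5–6 → average rank (5+6)/2 = 5.5.
E has value 426 MPa → rank 3.

3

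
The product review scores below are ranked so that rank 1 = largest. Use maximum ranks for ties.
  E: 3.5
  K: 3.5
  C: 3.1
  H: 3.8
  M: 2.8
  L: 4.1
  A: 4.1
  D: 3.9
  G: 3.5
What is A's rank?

2

Sorted (descending): 4.1, 4.1, 3.9, 3.8, 3.5, 3.5, 3.5, 3.1, 2.8
The 2 values of 4.1 occupy positions 1–2 → each gets rank 2.
The 3 values of 3.5 occupy positions 5–7 → each gets rank 7.
A has value 4.1 → rank 2.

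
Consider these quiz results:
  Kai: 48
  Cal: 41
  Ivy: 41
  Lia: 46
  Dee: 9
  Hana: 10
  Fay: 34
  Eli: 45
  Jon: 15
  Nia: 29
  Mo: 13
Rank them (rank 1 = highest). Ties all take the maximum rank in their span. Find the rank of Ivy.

Sorted (descending): 48, 46, 45, 41, 41, 34, 29, 15, 13, 10, 9
The 2 values of 41 occupy positions 4–5 → each gets rank 5.
Ivy has value 41 → rank 5.

5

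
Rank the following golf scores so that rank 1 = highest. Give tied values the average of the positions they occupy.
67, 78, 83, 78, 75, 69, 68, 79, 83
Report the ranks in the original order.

Sorted (descending): 83, 83, 79, 78, 78, 75, 69, 68, 67
The 2 values of 83 occupy positions 1–2 → average rank (1+2)/2 = 1.5.
The 2 values of 78 occupy positions 4–5 → average rank (4+5)/2 = 4.5.

9, 4.5, 1.5, 4.5, 6, 7, 8, 3, 1.5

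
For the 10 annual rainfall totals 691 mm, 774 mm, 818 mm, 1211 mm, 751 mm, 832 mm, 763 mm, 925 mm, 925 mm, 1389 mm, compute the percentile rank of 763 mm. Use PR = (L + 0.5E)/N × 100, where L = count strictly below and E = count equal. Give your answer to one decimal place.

N = 10.
Strictly below 763: 2. Equal to 763: 1.
PR = (2 + 0.5·1)/10 × 100 = 25.0

25.0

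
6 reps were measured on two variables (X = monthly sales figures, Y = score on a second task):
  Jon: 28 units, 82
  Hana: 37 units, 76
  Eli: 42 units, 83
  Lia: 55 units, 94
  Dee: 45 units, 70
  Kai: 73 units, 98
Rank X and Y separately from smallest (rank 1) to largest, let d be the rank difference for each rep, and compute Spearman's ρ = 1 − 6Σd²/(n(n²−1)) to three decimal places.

Ranks of variable 1: 1, 2, 3, 5, 4, 6
Ranks of variable 2: 3, 2, 4, 5, 1, 6
d = r₁ − r₂: -2, 0, -1, 0, 3, 0
d²: 4, 0, 1, 0, 9, 0; Σd² = 14
ρ = 1 − 6·14/(6·35) = 1 − 84/210 = 0.600

0.600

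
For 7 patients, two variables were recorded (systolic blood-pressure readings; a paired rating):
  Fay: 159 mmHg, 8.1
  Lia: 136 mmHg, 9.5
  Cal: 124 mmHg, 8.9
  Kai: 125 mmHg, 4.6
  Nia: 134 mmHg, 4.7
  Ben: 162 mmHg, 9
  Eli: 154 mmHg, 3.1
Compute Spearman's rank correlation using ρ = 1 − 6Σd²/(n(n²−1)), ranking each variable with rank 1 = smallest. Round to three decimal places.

Ranks of variable 1: 6, 4, 1, 2, 3, 7, 5
Ranks of variable 2: 4, 7, 5, 2, 3, 6, 1
d = r₁ − r₂: 2, -3, -4, 0, 0, 1, 4
d²: 4, 9, 16, 0, 0, 1, 16; Σd² = 46
ρ = 1 − 6·46/(7·48) = 1 − 276/336 = 0.179

0.179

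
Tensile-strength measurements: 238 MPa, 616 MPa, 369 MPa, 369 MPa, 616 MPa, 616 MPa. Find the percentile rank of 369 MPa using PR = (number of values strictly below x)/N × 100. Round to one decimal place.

16.7

N = 6.
Strictly below 369: 1. Equal to 369: 2.
PR = 1/6 × 100 = 16.7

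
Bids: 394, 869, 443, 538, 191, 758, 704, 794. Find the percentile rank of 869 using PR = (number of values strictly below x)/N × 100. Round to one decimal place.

N = 8.
Strictly below 869: 7. Equal to 869: 1.
PR = 7/8 × 100 = 87.5

87.5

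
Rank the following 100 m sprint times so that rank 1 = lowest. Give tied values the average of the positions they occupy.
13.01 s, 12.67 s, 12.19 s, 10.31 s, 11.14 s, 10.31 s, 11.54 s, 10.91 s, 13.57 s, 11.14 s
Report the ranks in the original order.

Sorted (ascending): 10.31, 10.31, 10.91, 11.14, 11.14, 11.54, 12.19, 12.67, 13.01, 13.57
The 2 values of 10.31 occupy positions 1–2 → average rank (1+2)/2 = 1.5.
The 2 values of 11.14 occupy positions 4–5 → average rank (4+5)/2 = 4.5.

9, 8, 7, 1.5, 4.5, 1.5, 6, 3, 10, 4.5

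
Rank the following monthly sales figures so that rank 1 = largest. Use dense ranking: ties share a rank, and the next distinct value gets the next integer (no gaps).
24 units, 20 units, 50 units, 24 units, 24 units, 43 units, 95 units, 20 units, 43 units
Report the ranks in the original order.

Sorted (descending): 95, 50, 43, 43, 24, 24, 24, 20, 20
The 2 values of 43 share dense rank 3.
The 3 values of 24 share dense rank 4.
The 2 values of 20 share dense rank 5.
Remaining distinct values take the next consecutive integers.

4, 5, 2, 4, 4, 3, 1, 5, 3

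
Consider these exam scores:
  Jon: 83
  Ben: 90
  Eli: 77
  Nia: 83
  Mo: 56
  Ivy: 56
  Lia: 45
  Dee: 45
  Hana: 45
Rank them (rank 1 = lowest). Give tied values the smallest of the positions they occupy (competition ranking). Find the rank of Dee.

1

Sorted (ascending): 45, 45, 45, 56, 56, 77, 83, 83, 90
The 3 values of 45 occupy positions 1–3 → each gets rank 1.
The 2 values of 56 occupy positions 4–5 → each gets rank 4.
The 2 values of 83 occupy positions 7–8 → each gets rank 7.
Dee has value 45 → rank 1.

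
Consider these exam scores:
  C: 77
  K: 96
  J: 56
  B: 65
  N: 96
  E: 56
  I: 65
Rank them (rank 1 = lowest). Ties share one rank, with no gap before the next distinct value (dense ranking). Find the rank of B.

2

Sorted (ascending): 56, 56, 65, 65, 77, 96, 96
The 2 values of 56 share dense rank 1.
The 2 values of 65 share dense rank 2.
The 2 values of 96 share dense rank 4.
Remaining distinct values take the next consecutive integers.
B has value 65 → rank 2.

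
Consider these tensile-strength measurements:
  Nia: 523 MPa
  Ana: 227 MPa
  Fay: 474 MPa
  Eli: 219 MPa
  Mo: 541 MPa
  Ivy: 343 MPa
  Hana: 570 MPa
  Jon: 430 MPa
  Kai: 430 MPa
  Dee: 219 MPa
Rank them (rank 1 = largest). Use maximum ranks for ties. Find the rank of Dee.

10

Sorted (descending): 570, 541, 523, 474, 430, 430, 343, 227, 219, 219
The 2 values of 430 occupy positions 5–6 → each gets rank 6.
The 2 values of 219 occupy positions 9–10 → each gets rank 10.
Dee has value 219 MPa → rank 10.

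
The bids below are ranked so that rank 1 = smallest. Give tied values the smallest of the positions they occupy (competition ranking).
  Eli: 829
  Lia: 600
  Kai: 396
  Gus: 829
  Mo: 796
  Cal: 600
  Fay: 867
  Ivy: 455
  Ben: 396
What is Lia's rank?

4

Sorted (ascending): 396, 396, 455, 600, 600, 796, 829, 829, 867
The 2 values of 396 occupy positions 1–2 → each gets rank 1.
The 2 values of 600 occupy positions 4–5 → each gets rank 4.
The 2 values of 829 occupy positions 7–8 → each gets rank 7.
Lia has value 600 → rank 4.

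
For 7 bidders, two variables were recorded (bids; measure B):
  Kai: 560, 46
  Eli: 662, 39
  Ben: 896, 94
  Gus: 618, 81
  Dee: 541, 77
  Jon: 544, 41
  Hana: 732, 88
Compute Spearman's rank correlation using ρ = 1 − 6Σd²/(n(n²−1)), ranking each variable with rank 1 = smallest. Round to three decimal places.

Ranks of variable 1: 3, 5, 7, 4, 1, 2, 6
Ranks of variable 2: 3, 1, 7, 5, 4, 2, 6
d = r₁ − r₂: 0, 4, 0, -1, -3, 0, 0
d²: 0, 16, 0, 1, 9, 0, 0; Σd² = 26
ρ = 1 − 6·26/(7·48) = 1 − 156/336 = 0.536

0.536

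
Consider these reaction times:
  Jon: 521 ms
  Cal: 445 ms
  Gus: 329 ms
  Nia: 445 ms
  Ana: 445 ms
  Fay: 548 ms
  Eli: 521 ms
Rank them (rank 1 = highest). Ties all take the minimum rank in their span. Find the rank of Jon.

2

Sorted (descending): 548, 521, 521, 445, 445, 445, 329
The 2 values of 521 occupy positions 2–3 → each gets rank 2.
The 3 values of 445 occupy positions 4–6 → each gets rank 4.
Jon has value 521 ms → rank 2.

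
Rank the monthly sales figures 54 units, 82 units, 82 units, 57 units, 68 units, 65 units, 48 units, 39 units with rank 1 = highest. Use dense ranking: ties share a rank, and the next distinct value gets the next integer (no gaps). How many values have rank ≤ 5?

Sorted (descending): 82, 82, 68, 65, 57, 54, 48, 39
The 2 values of 82 share dense rank 1.
Remaining distinct values take the next consecutive integers.
Ranks ≤ 5: {1, 1, 2, 3, 4, 5} → 6 values.

6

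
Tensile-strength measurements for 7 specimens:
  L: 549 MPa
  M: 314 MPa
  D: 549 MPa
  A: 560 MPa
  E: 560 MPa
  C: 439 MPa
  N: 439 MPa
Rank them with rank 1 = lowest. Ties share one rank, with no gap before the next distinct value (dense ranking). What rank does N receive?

Sorted (ascending): 314, 439, 439, 549, 549, 560, 560
The 2 values of 439 share dense rank 2.
The 2 values of 549 share dense rank 3.
The 2 values of 560 share dense rank 4.
Remaining distinct values take the next consecutive integers.
N has value 439 MPa → rank 2.

2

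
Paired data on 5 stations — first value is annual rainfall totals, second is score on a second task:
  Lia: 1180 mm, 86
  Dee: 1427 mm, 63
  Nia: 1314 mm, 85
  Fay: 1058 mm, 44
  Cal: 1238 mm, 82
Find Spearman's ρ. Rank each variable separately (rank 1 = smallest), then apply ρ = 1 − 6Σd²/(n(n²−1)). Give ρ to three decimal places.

0.100

Ranks of variable 1: 2, 5, 4, 1, 3
Ranks of variable 2: 5, 2, 4, 1, 3
d = r₁ − r₂: -3, 3, 0, 0, 0
d²: 9, 9, 0, 0, 0; Σd² = 18
ρ = 1 − 6·18/(5·24) = 1 − 108/120 = 0.100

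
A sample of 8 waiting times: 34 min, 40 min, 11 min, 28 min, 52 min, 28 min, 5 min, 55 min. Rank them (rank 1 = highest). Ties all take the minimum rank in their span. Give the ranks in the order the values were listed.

4, 3, 7, 5, 2, 5, 8, 1

Sorted (descending): 55, 52, 40, 34, 28, 28, 11, 5
The 2 values of 28 occupy positions 5–6 → each gets rank 5.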